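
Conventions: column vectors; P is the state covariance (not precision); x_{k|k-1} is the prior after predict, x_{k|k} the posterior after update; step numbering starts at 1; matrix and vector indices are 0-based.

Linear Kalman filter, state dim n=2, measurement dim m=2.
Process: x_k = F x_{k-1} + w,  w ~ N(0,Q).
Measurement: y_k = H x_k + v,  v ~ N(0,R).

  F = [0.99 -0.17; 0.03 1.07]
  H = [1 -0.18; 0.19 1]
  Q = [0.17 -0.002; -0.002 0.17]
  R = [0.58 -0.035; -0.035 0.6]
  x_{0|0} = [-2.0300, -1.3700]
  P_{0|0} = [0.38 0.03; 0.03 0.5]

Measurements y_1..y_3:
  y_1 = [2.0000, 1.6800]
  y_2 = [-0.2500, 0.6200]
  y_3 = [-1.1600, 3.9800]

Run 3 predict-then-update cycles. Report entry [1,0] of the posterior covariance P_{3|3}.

P_post[1,0] = -0.0302

step 1: x^-=[-1.7768, -1.5268]  P^-=[0.5468 -0.0500; -0.0500 0.7447]  S=[1.1689 -0.1135; -0.1135 1.3454]  K=[0.4833 0.0808; -0.1053 0.5376]  nu=[3.5020, 3.5444]  x^+=[0.2021, 0.0098]  P^+=[0.2738 -0.0205; -0.0205 0.3301]
step 2: x^-=[0.1984, 0.0166]  P^-=[0.4548 -0.0755; -0.0755 0.5469]  S=[1.0797 -0.1199; -0.1199 1.1346]  K=[0.4400 0.0561; -0.1102 0.4577]  nu=[-0.4455, 0.5657]  x^+=[0.0342, 0.3246]  P^+=[0.2481 -0.0289; -0.0289 0.2840]
step 3: x^-=[-0.0213, 0.3484]  P^-=[0.4311 -0.0767; -0.0767 0.4935]  S=[1.0547 -0.1160; -0.1160 1.0799]  K=[0.4274 0.0507; -0.1095 0.4317]  nu=[-1.0759, 3.6357]  x^+=[-0.2968, 2.0357]  P^+=[0.2407 -0.0302; -0.0302 0.2686]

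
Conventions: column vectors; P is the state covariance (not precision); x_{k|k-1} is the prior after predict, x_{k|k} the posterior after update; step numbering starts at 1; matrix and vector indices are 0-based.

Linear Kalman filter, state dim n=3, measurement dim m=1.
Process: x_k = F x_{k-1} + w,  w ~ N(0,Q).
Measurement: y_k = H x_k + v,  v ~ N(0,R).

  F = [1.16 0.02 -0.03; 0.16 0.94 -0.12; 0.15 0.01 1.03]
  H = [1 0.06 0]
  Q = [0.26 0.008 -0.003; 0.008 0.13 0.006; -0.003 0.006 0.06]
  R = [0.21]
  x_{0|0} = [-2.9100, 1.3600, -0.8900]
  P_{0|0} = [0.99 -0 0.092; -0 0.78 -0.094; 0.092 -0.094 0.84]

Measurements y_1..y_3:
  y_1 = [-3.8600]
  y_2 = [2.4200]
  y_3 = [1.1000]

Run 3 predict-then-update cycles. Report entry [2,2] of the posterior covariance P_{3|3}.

step 1: x^-=[-3.3217, 0.9196, -1.3396]  P^-=[1.5869 0.1991 0.2511; 0.1991 0.8743 -0.1441; 0.2511 -0.1441 1.0000]  S=[1.8240]  K=[0.8766; 0.1379; 0.1329]  nu=[-0.5935]  x^+=[-3.8419, 0.8378, -1.4185]  P^+=[0.1854 -0.0214 0.0386; -0.0214 0.8396 -0.1776; 0.0386 -0.1776 0.9678]
step 2: x^-=[-4.3973, 0.3430, -2.0289]  P^-=[0.5072 0.0381 0.0415; 0.0381 0.9227 -0.2704; 0.0415 -0.2704 1.0992]  S=[0.7251]  K=[0.7026; 0.1289; 0.0349]  nu=[6.7968]  x^+=[0.3783, 1.2194, -1.7920]  P^+=[0.1492 -0.0276 0.0237; -0.0276 0.9107 -0.2736; 0.0237 -0.2736 1.0983]
step 3: x^-=[0.5170, 1.4218, -1.7768]  P^-=[0.4595 0.0316 0.0115; 0.0316 1.0068 -0.3826; 0.0115 -0.3826 1.2302]  S=[0.6769]  K=[0.6816; 0.1359; -0.0169]  nu=[0.4977]  x^+=[0.8562, 1.4894, -1.7852]  P^+=[0.1450 -0.0311 0.0193; -0.0311 0.9943 -0.3811; 0.0193 -0.3811 1.2300]

P_post[2,2] = 1.2300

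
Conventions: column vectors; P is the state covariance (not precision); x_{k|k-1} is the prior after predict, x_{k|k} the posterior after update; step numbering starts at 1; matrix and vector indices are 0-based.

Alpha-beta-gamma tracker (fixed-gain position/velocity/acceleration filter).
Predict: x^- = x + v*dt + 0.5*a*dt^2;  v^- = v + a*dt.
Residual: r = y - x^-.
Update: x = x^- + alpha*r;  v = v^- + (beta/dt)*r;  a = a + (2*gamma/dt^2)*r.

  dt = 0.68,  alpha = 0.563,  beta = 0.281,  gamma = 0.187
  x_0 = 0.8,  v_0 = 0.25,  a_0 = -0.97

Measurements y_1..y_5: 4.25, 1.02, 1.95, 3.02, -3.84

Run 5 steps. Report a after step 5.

a_post = -5.8344

step 1: x_pred=0.7457  r=3.5043  x^+=2.7186  v^+=1.0385  a^+=1.8643
step 2: x_pred=3.8558  r=-2.8358  x^+=2.2593  v^+=1.1344  a^+=-0.4294
step 3: x_pred=2.9314  r=-0.9814  x^+=2.3789  v^+=0.4369  a^+=-1.2231
step 4: x_pred=2.3931  r=0.6269  x^+=2.7461  v^+=-0.1358  a^+=-0.7161
step 5: x_pred=2.4882  r=-6.3282  x^+=-1.0746  v^+=-3.2378  a^+=-5.8344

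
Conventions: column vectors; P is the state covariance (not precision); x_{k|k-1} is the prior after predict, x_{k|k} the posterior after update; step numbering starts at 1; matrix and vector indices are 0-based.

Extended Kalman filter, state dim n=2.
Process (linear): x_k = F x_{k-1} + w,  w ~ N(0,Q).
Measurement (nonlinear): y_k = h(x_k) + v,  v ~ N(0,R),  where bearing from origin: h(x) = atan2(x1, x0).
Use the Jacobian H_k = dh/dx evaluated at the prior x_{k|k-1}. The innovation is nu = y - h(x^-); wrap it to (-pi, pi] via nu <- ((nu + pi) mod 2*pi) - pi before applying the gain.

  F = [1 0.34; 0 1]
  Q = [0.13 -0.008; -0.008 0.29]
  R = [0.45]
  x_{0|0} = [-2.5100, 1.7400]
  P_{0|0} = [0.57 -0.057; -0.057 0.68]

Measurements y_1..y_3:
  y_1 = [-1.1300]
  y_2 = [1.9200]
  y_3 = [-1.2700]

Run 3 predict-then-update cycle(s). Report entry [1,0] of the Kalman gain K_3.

step 1: x^-=[-1.9184, 1.7400]  P^-=[0.7398 0.1662; 0.1662 0.9700]  H_jac=[-0.2594 -0.2860]  S=[0.6038]  K=[-0.3966; -0.5309]  nu=[2.7483]  x^+=[-3.0083, 0.2810]  P^+=[0.6449 0.0391; 0.0391 0.7998]
step 2: x^-=[-2.9127, 0.2810]  P^-=[0.8939 0.3030; 0.3030 1.0898]  H_jac=[-0.0328 -0.3402]  S=[0.5838]  K=[-0.2268; -0.6520]  nu=[-1.1254]  x^+=[-2.6575, 1.0148]  P^+=[0.8639 0.2167; 0.2167 0.8417]
step 3: x^-=[-2.3125, 1.0148]  P^-=[1.2385 0.4949; 0.4949 1.1317]  H_jac=[-0.1591 -0.3626]  S=[0.6873]  K=[-0.5479; -0.7117]  nu=[2.2851]  x^+=[-3.5644, -0.6114]  P^+=[1.0323 0.2269; 0.2269 0.7836]

K[1,0] = -0.7117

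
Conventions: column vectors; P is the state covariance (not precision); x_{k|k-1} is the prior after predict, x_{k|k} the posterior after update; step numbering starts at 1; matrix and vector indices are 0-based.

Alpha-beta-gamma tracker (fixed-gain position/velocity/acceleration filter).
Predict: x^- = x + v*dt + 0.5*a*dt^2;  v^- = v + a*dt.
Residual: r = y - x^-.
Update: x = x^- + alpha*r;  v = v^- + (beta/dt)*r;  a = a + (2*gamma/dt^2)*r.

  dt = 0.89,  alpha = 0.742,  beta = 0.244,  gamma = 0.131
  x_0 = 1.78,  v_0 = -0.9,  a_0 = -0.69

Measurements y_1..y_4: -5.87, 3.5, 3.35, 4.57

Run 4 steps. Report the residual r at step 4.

resid = 1.7891

step 1: x_pred=0.7057  r=-6.5757  x^+=-4.1735  v^+=-3.3169  a^+=-2.8650
step 2: x_pred=-8.2602  r=11.7602  x^+=0.4659  v^+=-2.6426  a^+=1.0248
step 3: x_pred=-1.4802  r=4.8302  x^+=2.1038  v^+=-0.4063  a^+=2.6225
step 4: x_pred=2.7809  r=1.7891  x^+=4.1084  v^+=2.4182  a^+=3.2143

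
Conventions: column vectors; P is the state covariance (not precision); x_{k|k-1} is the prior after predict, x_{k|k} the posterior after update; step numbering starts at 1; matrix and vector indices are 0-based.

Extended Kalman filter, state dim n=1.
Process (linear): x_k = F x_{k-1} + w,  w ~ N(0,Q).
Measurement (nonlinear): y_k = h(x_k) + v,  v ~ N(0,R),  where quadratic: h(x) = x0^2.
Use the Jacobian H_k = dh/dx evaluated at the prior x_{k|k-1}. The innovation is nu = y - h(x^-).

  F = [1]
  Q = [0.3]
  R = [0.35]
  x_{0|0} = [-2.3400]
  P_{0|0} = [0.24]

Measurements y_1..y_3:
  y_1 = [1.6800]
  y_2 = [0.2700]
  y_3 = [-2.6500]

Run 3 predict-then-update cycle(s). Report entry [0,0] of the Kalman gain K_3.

K[0,0] = -0.4112

step 1: x^-=[-2.3400]  P^-=[0.5400]  H_jac=[-4.6800]  S=[12.1773]  K=[-0.2075]  nu=[-3.7956]  x^+=[-1.5523]  P^+=[0.0155]
step 2: x^-=[-1.5523]  P^-=[0.3155]  H_jac=[-3.1046]  S=[3.3911]  K=[-0.2889]  nu=[-2.1396]  x^+=[-0.9342]  P^+=[0.0326]
step 3: x^-=[-0.9342]  P^-=[0.3326]  H_jac=[-1.8685]  S=[1.5111]  K=[-0.4112]  nu=[-3.5228]  x^+=[0.5144]  P^+=[0.0770]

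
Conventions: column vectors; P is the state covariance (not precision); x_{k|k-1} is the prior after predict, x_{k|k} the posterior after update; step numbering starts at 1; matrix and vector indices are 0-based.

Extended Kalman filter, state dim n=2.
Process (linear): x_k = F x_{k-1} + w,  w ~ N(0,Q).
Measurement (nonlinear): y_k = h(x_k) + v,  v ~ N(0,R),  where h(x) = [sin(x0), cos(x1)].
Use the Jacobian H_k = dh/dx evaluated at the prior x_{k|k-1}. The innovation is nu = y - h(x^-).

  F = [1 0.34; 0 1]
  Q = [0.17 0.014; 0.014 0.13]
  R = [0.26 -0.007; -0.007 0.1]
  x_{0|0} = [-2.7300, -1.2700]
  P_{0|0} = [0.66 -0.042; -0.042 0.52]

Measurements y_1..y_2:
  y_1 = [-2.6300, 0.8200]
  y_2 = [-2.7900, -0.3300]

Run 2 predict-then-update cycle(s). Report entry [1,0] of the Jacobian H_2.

step 1: x^-=[-3.1618, -1.2700]  P^-=[0.8616 0.1488; 0.1488 0.6500]  H_jac=[-0.9998 0.0000; 0.0000 0.9551]  S=[1.1212 -0.1491; -0.1491 0.6929]  K=[-0.7628 0.0410; -0.0140 0.8929]  nu=[-2.6502, 0.5237]  x^+=[-1.1187, -0.7654]  P^+=[0.1987 0.0099; 0.0099 0.0936]
step 2: x^-=[-1.3790, -0.7654]  P^-=[0.3862 0.0557; 0.0557 0.2236]  H_jac=[0.1907 0.0000; 0.0000 0.6928]  S=[0.2740 0.0004; 0.0004 0.2073]  K=[0.2685 0.1857; 0.0378 0.7471]  nu=[-1.8083, -1.0511]  x^+=[-2.0596, -1.6190]  P^+=[0.3593 0.0241; 0.0241 0.1075]

H_jac[1,0] = 0.0000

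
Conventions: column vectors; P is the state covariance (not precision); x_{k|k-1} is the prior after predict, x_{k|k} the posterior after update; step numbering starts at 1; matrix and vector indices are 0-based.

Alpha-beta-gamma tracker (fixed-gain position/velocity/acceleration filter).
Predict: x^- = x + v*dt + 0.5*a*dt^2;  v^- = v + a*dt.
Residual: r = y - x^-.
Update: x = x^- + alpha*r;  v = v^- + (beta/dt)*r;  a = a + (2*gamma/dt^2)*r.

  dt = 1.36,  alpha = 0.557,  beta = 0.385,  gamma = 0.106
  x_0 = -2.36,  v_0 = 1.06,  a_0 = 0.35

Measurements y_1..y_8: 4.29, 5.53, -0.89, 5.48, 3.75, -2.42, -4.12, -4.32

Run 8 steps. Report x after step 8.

x_post = -8.0669

step 1: x_pred=-0.5947  r=4.8847  x^+=2.1261  v^+=2.9188  a^+=0.9099
step 2: x_pred=6.9371  r=-1.4071  x^+=6.1533  v^+=3.7579  a^+=0.7486
step 3: x_pred=11.9564  r=-12.8464  x^+=4.8010  v^+=1.1393  a^+=-0.7238
step 4: x_pred=5.6811  r=-0.2011  x^+=5.5691  v^+=0.0980  a^+=-0.7469
step 5: x_pred=5.0116  r=-1.2616  x^+=4.3089  v^+=-1.2749  a^+=-0.8915
step 6: x_pred=1.7505  r=-4.1705  x^+=-0.5725  v^+=-3.6680  a^+=-1.3695
step 7: x_pred=-6.8275  r=2.7075  x^+=-5.3194  v^+=-4.7641  a^+=-1.0592
step 8: x_pred=-12.7781  r=8.4581  x^+=-8.0669  v^+=-3.8102  a^+=-0.0897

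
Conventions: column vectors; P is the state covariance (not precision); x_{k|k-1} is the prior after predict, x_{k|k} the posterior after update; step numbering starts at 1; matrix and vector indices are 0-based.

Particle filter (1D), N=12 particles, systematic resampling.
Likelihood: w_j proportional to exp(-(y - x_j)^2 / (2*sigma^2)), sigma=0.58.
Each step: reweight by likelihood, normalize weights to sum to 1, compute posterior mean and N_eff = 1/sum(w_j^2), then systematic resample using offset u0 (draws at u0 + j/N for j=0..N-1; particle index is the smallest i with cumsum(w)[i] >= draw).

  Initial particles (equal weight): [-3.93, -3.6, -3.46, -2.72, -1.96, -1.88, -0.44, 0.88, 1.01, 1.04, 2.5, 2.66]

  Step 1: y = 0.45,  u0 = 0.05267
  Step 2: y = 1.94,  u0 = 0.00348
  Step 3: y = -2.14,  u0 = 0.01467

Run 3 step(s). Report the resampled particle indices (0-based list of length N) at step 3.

step 1: w=[0.0000, 0.0000, 0.0000, 0.0000, 0.0001, 0.0001, 0.1343, 0.3311, 0.2735, 0.2598, 0.0008, 0.0003]  mean=0.7812  Neff=3.7046  idx=[6, 7, 7, 7, 7, 8, 8, 8, 8, 9, 9, 9]
step 2: w=[0.0001, 0.0682, 0.0682, 0.0682, 0.0682, 0.1002, 0.1002, 0.1002, 0.1002, 0.1087, 0.1087, 0.1087]  mean=0.9842  Neff=10.6098  idx=[1, 2, 3, 4, 5, 6, 7, 8, 8, 9, 10, 11]
step 3: w=[0.1612, 0.1612, 0.1612, 0.1612, 0.0489, 0.0489, 0.0489, 0.0489, 0.0489, 0.0369, 0.0369, 0.0369]  mean=0.9295  Neff=8.3362  idx=[0, 0, 1, 1, 2, 2, 3, 3, 4, 6, 8, 10]

resampled_idx = [0, 0, 1, 1, 2, 2, 3, 3, 4, 6, 8, 10]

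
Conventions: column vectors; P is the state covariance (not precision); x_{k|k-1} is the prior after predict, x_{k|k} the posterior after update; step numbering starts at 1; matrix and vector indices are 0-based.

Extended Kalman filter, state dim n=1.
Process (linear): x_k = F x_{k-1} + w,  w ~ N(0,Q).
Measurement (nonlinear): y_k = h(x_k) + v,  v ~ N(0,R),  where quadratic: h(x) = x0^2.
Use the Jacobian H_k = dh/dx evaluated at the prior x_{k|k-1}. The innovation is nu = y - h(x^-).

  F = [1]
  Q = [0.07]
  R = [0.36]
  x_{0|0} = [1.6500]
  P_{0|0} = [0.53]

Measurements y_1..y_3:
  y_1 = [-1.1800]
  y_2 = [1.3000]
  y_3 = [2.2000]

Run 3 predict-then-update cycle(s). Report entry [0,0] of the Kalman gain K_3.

K[0,0] = 0.3194

step 1: x^-=[1.6500]  P^-=[0.6000]  H_jac=[3.3000]  S=[6.8940]  K=[0.2872]  nu=[-3.9025]  x^+=[0.5292]  P^+=[0.0313]
step 2: x^-=[0.5292]  P^-=[0.1013]  H_jac=[1.0584]  S=[0.4735]  K=[0.2265]  nu=[1.0200]  x^+=[0.7602]  P^+=[0.0770]
step 3: x^-=[0.7602]  P^-=[0.1470]  H_jac=[1.5204]  S=[0.6999]  K=[0.3194]  nu=[1.6221]  x^+=[1.2783]  P^+=[0.0756]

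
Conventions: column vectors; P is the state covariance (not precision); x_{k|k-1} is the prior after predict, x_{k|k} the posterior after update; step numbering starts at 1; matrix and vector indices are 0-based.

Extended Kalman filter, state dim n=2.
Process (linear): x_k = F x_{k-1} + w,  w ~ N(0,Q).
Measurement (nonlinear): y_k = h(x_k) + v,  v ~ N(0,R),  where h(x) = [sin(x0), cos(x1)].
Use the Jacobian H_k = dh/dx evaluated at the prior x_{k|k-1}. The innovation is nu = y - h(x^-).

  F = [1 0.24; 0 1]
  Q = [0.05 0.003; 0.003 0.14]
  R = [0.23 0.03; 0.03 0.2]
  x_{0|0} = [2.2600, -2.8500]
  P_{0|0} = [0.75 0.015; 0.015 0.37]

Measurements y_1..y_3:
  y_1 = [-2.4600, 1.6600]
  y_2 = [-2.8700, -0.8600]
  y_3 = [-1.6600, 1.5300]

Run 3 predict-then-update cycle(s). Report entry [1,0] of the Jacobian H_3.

step 1: x^-=[1.5760, -2.8500]  P^-=[0.8285 0.1068; 0.1068 0.5100]  H_jac=[-0.0052 0.0000; 0.0000 0.2875]  S=[0.2300 0.0298; 0.0298 0.2421]  K=[-0.0358 0.1312; -0.0823 0.6156]  nu=[-3.4600, 2.6178]  x^+=[2.0432, -0.9538]  P^+=[0.8243 0.0875; 0.0875 0.4197]
step 2: x^-=[1.8143, -0.9538]  P^-=[0.9405 0.1913; 0.1913 0.5597]  H_jac=[-0.2411 0.0000; 0.0000 0.8156]  S=[0.2847 -0.0076; -0.0076 0.5723]  K=[-0.7895 0.2621; -0.1407 0.7957]  nu=[-3.8405, -1.4386]  x^+=[4.4695, -1.5581]  P^+=[0.7206 0.0352; 0.0352 0.1900]
step 3: x^-=[4.0955, -1.5581]  P^-=[0.7985 0.0838; 0.0838 0.3300]  H_jac=[-0.5785 0.0000; 0.0000 0.9999]  S=[0.4972 -0.0185; -0.0185 0.5299]  K=[-0.9243 0.1259; -0.0745 0.6200]  nu=[-0.8443, 1.5173]  x^+=[5.0670, -0.5545]  P^+=[0.3610 -0.0025; -0.0025 0.1218]

H_jac[1,0] = 0.0000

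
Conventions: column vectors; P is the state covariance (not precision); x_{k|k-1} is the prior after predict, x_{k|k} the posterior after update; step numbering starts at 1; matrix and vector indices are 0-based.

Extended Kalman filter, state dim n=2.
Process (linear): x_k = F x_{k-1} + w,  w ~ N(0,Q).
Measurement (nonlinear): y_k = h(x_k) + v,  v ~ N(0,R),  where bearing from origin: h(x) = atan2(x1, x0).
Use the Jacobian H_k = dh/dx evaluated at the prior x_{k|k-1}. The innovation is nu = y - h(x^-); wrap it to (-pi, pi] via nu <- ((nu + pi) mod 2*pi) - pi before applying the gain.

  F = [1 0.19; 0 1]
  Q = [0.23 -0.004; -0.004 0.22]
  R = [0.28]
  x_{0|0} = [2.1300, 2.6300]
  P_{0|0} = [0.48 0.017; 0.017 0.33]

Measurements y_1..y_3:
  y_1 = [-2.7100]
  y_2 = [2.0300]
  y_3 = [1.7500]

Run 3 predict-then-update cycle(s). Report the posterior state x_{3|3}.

x_post = [1.8805, 3.7067]

step 1: x^-=[2.6297, 2.6300]  P^-=[0.7284 0.0757; 0.0757 0.5500]  H_jac=[-0.1901 0.1901]  S=[0.3207]  K=[-0.3869; 0.2811]  nu=[2.7877]  x^+=[1.5511, 3.4137]  P^+=[0.6804 0.1106; 0.1106 0.5247]
step 2: x^-=[2.1997, 3.4137]  P^-=[0.9713 0.2063; 0.2063 0.7447]  H_jac=[-0.2070 0.1334]  S=[0.3235]  K=[-0.5365; 0.1750]  nu=[1.0316]  x^+=[1.6462, 3.5943]  P^+=[0.8782 0.2366; 0.2366 0.7347]
step 3: x^-=[2.3292, 3.5943]  P^-=[1.2247 0.3723; 0.3723 0.9547]  H_jac=[-0.1959 0.1270]  S=[0.3239]  K=[-0.5949; 0.1491]  nu=[0.7542]  x^+=[1.8805, 3.7067]  P^+=[1.1100 0.4010; 0.4010 0.9475]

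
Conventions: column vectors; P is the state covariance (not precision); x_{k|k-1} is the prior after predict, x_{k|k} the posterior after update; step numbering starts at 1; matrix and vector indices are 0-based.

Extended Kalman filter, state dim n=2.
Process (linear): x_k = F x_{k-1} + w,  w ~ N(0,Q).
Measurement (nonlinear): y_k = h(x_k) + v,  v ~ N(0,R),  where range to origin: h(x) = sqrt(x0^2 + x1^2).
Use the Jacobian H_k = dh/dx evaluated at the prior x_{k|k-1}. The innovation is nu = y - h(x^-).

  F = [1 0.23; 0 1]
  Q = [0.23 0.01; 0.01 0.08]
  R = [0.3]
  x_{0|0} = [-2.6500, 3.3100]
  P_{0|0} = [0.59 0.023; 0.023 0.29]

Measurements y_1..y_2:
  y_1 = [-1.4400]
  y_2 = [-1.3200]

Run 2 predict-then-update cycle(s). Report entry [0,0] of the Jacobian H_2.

step 1: x^-=[-1.8887, 3.3100]  P^-=[0.8459 0.0997; 0.0997 0.3700]  H_jac=[-0.4956 0.8686]  S=[0.7011]  K=[-0.4745; 0.3879]  nu=[-5.2509]  x^+=[0.6028, 1.2731]  P^+=[0.6881 0.2287; 0.2287 0.2645]
step 2: x^-=[0.8956, 1.2731]  P^-=[1.0373 0.2996; 0.2996 0.3445]  H_jac=[0.5754 0.8179]  S=[1.1558]  K=[0.7284; 0.3929]  nu=[-2.8765]  x^+=[-1.1996, 0.1428]  P^+=[0.4241 -0.0312; -0.0312 0.1661]

H_jac[0,0] = 0.5754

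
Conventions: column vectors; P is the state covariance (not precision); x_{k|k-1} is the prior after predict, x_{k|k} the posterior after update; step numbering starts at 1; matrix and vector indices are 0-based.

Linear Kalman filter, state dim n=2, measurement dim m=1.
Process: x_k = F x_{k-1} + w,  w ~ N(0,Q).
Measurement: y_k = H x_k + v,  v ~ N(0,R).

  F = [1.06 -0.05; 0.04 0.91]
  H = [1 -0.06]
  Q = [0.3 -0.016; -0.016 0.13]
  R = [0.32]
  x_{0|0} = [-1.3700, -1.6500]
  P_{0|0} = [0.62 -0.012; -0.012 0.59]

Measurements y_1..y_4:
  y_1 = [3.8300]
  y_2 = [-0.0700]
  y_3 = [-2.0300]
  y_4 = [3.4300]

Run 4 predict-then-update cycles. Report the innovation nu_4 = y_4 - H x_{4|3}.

innov = [4.3068]

step 1: x^-=[-1.3697, -1.5563]  P^-=[0.9994 -0.0281; -0.0281 0.6187]  S=[1.3250]  K=[0.7555; -0.0492]  nu=[5.1063]  x^+=[2.4883, -1.8077]  P^+=[0.2430 0.0212; 0.0212 0.6155]
step 2: x^-=[2.7280, -1.5455]  P^-=[0.5724 -0.0133; -0.0133 0.6416]  S=[0.8963]  K=[0.6395; -0.0578]  nu=[-2.8907]  x^+=[0.8794, -1.3784]  P^+=[0.2058 0.0198; 0.0198 0.6386]
step 3: x^-=[1.0010, -1.2191]  P^-=[0.5308 -0.0173; -0.0173 0.6606]  S=[0.8552]  K=[0.6218; -0.0665]  nu=[-3.1042]  x^+=[-0.9292, -1.0126]  P^+=[0.2001 0.0181; 0.0181 0.6568]
step 4: x^-=[-0.9344, -0.9587]  P^-=[0.5245 -0.0200; -0.0200 0.6756]  S=[0.8494]  K=[0.6190; -0.0712]  nu=[4.3068]  x^+=[1.7314, -1.2654]  P^+=[0.1991 0.0175; 0.0175 0.6713]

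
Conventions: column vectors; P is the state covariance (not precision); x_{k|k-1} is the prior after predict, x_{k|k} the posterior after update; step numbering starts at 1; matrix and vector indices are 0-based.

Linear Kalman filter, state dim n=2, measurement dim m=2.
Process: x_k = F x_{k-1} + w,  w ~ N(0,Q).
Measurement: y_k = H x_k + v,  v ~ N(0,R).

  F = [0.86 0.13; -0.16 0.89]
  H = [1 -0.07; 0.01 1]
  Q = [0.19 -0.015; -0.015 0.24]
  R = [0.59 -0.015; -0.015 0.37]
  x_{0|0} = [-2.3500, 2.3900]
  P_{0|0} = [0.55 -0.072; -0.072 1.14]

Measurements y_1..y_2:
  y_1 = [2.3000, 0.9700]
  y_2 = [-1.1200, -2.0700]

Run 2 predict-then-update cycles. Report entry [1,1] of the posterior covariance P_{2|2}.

step 1: x^-=[-1.7103, 2.5031]  P^-=[0.5999 -0.0124; -0.0124 1.1776]  S=[1.1975 -0.1038; -0.1038 1.5474]  K=[0.5043 0.0297; -0.0133 0.7600]  nu=[4.1855, -1.5160]  x^+=[0.3555, 1.2952]  P^+=[0.2971 0.0005; 0.0005 0.2814]
step 2: x^-=[0.4741, 1.0959]  P^-=[0.4146 -0.0230; -0.0230 0.4704]  S=[1.0101 -0.0668; -0.0668 0.8400]  K=[0.4127 0.0104; -0.0185 0.5583]  nu=[-1.5174, -3.1706]  x^+=[-0.1850, -0.6461]  P^+=[0.2430 -0.0048; -0.0048 0.2069]

P_post[1,1] = 0.2069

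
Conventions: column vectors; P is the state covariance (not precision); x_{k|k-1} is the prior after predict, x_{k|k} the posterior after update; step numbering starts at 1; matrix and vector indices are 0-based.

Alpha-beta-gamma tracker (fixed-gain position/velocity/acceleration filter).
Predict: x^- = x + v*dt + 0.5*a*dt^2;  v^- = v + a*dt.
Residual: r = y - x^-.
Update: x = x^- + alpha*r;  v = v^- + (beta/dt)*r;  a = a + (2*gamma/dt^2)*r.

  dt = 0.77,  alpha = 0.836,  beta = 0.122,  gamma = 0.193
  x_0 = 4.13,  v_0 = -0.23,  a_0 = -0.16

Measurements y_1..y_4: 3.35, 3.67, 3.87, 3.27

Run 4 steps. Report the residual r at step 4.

resid = -0.1292

step 1: x_pred=3.9055  r=-0.5555  x^+=3.4411  v^+=-0.4412  a^+=-0.5216
step 2: x_pred=2.9467  r=0.7233  x^+=3.5514  v^+=-0.7283  a^+=-0.0508
step 3: x_pred=2.9756  r=0.8944  x^+=3.7233  v^+=-0.6256  a^+=0.5316
step 4: x_pred=3.3992  r=-0.1292  x^+=3.2912  v^+=-0.2368  a^+=0.4475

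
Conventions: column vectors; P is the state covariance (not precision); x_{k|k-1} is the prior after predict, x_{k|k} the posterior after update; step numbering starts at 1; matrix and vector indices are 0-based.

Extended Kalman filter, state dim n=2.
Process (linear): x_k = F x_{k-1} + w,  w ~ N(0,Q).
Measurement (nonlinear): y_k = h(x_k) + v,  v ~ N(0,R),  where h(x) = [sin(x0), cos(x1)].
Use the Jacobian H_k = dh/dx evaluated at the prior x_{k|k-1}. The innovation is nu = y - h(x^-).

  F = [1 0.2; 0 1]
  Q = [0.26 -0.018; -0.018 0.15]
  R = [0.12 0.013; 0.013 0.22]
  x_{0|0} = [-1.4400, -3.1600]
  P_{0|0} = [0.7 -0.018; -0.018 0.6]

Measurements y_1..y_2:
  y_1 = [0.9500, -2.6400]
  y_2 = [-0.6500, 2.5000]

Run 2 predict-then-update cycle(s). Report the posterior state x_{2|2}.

step 1: x^-=[-2.0720, -3.1600]  P^-=[0.9768 0.0840; 0.0840 0.7500]  H_jac=[-0.4805 0.0000; 0.0000 -0.0184]  S=[0.3455 0.0137; 0.0137 0.2203]  K=[-1.3615 0.0779; -0.1146 -0.0555]  nu=[1.8270, -1.6402]  x^+=[-4.6873, -3.2783]  P^+=[0.3379 0.0301; 0.0301 0.7446]
step 2: x^-=[-5.3429, -3.2783]  P^-=[0.6398 0.1610; 0.1610 0.8946]  H_jac=[0.5896 0.0000; 0.0000 -0.1363]  S=[0.3424 0.0001; 0.0001 0.2366]  K=[1.1017 -0.0930; 0.2774 -0.5154]  nu=[-1.4577, 3.4907]  x^+=[-7.2736, -5.4817]  P^+=[0.2222 0.0451; 0.0451 0.8054]

x_post = [-7.2736, -5.4817]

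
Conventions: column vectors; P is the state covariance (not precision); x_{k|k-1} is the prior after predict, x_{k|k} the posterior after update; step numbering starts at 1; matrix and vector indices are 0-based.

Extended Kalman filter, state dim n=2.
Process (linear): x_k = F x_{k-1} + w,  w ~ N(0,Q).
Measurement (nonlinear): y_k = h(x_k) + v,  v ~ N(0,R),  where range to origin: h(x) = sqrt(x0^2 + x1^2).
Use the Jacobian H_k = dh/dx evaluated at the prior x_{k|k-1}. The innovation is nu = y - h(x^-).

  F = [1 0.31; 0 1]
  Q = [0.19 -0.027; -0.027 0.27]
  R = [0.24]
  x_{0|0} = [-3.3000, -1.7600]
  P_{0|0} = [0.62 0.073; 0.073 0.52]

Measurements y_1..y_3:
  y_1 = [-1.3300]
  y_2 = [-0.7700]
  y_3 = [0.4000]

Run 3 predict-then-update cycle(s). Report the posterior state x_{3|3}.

x_post = [-0.1388, -0.4220]

step 1: x^-=[-3.8456, -1.7600]  P^-=[0.9052 0.2072; 0.2072 0.7900]  H_jac=[-0.9093 -0.4162]  S=[1.2821]  K=[-0.7093; -0.4034]  nu=[-5.5592]  x^+=[0.0974, 0.4825]  P^+=[0.2603 -0.1596; -0.1596 0.5814]
step 2: x^-=[0.2470, 0.4825]  P^-=[0.4072 -0.0064; -0.0064 0.8514]  H_jac=[0.4556 0.8902]  S=[0.9940]  K=[0.1809; 0.7595]  nu=[-1.3120]  x^+=[0.0096, -0.5140]  P^+=[0.3746 -0.1430; -0.1430 0.2780]
step 3: x^-=[-0.1498, -0.5140]  P^-=[0.5027 -0.0838; -0.0838 0.5480]  H_jac=[-0.2797 -0.9601]  S=[0.7394]  K=[-0.0814; -0.6798]  nu=[-0.1354]  x^+=[-0.1388, -0.4220]  P^+=[0.4978 -0.1247; -0.1247 0.2063]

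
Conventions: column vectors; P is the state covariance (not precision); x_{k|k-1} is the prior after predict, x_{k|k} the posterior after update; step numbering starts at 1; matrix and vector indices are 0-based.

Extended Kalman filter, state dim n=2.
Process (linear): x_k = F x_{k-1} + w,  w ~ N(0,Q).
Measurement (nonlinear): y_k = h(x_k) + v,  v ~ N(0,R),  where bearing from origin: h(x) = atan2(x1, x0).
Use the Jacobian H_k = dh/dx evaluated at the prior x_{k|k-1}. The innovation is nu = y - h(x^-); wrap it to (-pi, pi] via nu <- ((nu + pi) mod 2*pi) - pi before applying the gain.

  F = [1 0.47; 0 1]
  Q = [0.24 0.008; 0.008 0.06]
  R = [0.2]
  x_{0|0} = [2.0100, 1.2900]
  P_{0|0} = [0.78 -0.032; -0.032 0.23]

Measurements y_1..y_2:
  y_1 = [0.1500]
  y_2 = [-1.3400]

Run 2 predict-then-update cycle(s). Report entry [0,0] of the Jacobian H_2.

H_jac[0,0] = -0.0947

step 1: x^-=[2.6163, 1.2900]  P^-=[1.0407 0.0841; 0.0841 0.2900]  H_jac=[-0.1516 0.3075]  S=[0.2435]  K=[-0.5418; 0.3138]  nu=[-0.3081]  x^+=[2.7832, 1.1933]  P^+=[0.9693 0.1255; 0.1255 0.2660]
step 2: x^-=[3.3441, 1.1933]  P^-=[1.3860 0.2585; 0.2585 0.3260]  H_jac=[-0.0947 0.2653]  S=[0.2224]  K=[-0.2816; 0.2788]  nu=[-1.6828]  x^+=[3.8179, 0.7241]  P^+=[1.3684 0.2760; 0.2760 0.3087]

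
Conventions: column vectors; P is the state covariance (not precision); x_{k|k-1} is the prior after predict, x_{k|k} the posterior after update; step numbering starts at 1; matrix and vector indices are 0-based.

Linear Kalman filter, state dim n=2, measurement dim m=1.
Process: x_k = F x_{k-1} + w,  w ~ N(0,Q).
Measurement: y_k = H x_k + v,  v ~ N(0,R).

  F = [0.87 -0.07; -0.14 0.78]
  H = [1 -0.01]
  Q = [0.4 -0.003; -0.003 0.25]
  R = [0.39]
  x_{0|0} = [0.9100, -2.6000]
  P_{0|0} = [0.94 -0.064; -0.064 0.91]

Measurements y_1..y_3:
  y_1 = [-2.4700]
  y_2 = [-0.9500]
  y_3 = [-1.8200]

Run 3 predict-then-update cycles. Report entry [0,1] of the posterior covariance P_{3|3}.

step 1: x^-=[0.9737, -2.1554]  P^-=[1.1237 -0.2112; -0.2112 0.8360]  S=[1.5180]  K=[0.7416; -0.1447]  nu=[-3.4653]  x^+=[-1.5963, -1.6541]  P^+=[0.2888 -0.0484; -0.0484 0.8043]
step 2: x^-=[-1.2730, -1.0667]  P^-=[0.6284 -0.1154; -0.1154 0.7555]  S=[1.0208]  K=[0.6167; -0.1204]  nu=[0.3123]  x^+=[-1.0804, -1.1044]  P^+=[0.2401 -0.0396; -0.0396 0.7407]
step 3: x^-=[-0.8626, -0.7101]  P^-=[0.5902 -0.0999; -0.0999 0.7140]  S=[0.9823]  K=[0.6019; -0.1090]  nu=[-0.9645]  x^+=[-1.4431, -0.6050]  P^+=[0.2344 -0.0355; -0.0355 0.7023]

P_post[0,1] = -0.0355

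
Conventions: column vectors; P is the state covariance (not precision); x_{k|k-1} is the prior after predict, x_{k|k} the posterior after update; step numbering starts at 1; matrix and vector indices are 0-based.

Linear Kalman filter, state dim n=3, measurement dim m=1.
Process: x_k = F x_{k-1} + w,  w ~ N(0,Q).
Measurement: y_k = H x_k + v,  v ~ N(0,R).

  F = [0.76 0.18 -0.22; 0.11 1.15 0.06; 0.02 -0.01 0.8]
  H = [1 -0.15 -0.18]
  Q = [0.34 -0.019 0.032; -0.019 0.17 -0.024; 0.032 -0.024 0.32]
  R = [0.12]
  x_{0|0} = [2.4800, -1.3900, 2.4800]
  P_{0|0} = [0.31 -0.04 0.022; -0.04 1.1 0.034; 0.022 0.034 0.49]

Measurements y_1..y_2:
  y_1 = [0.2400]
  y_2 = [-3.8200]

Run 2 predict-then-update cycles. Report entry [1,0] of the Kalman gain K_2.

step 1: x^-=[1.0890, -1.1769, 2.0475]  P^-=[0.5574 0.1846 -0.0331; 0.1846 1.6251 0.0199; -0.0331 0.0199 0.6340]  S=[0.6921]  K=[0.7740; -0.0906; -0.2170]  nu=[-0.6570]  x^+=[0.5805, -1.1174, 2.1901]  P^+=[0.1428 0.2332 0.0832; 0.2332 1.6194 0.0063; 0.0832 0.0063 0.6014]
step 2: x^-=[-0.2418, -1.0897, 1.7748]  P^-=[0.5396 0.5289 -0.0244; 0.5289 2.3766 0.0049; -0.0244 0.0049 0.7076]  S=[0.5863]  K=[0.7924; 0.2925; -0.2601]  nu=[-3.4222]  x^+=[-2.9535, -2.0909, 2.6650]  P^+=[0.1714 0.3930 0.0964; 0.3930 2.3264 0.0495; 0.0964 0.0495 0.6679]

K[1,0] = 0.2925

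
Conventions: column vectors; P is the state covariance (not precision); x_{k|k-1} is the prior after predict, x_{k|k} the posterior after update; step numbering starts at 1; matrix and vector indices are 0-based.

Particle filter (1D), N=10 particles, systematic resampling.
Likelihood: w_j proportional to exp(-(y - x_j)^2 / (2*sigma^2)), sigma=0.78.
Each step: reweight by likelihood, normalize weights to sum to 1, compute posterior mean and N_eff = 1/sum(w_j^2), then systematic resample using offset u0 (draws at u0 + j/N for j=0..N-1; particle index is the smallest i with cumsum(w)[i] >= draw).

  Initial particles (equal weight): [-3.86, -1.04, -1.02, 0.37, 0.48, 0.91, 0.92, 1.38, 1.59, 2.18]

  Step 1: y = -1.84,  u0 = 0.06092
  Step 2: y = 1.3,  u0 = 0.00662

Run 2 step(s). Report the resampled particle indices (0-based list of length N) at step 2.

step 1: w=[0.0283, 0.4783, 0.4657, 0.0146, 0.0097, 0.0016, 0.0015, 0.0002, 0.0001, 0.0000]  mean=-1.0684  Neff=2.2383  idx=[1, 1, 1, 1, 1, 2, 2, 2, 2, 2]
step 2: w=[0.0962, 0.0962, 0.0962, 0.0962, 0.0962, 0.1038, 0.1038, 0.1038, 0.1038, 0.1038]  mean=-1.0296  Neff=9.9854  idx=[0, 1, 2, 3, 4, 5, 6, 7, 8, 9]

resampled_idx = [0, 1, 2, 3, 4, 5, 6, 7, 8, 9]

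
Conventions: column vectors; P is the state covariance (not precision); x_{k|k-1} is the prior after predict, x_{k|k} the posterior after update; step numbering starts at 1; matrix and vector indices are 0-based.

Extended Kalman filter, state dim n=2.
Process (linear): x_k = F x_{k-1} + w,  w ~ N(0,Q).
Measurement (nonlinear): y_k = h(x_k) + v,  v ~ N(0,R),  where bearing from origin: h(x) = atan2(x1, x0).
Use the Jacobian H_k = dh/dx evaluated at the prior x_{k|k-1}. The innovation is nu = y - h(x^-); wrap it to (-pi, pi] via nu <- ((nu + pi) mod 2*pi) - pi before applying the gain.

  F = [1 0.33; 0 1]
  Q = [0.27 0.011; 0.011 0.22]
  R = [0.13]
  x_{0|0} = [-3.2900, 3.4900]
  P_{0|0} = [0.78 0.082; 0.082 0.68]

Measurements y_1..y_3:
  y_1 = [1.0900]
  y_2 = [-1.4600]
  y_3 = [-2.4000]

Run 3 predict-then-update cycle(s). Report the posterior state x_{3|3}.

x_post = [7.3675, 3.4949]

step 1: x^-=[-2.1383, 3.4900]  P^-=[1.1782 0.3174; 0.3174 0.9000]  H_jac=[-0.2083 -0.1276]  S=[0.2127]  K=[-1.3446; -0.8511]  nu=[-1.0305]  x^+=[-0.7527, 4.3670]  P^+=[0.7937 0.0740; 0.0740 0.7460]
step 2: x^-=[0.6884, 4.3670]  P^-=[1.1938 0.3312; 0.3312 0.9660]  H_jac=[-0.2234 0.0352]  S=[0.1856]  K=[-1.3744; -0.2154]  nu=[-2.8744]  x^+=[4.6391, 4.9862]  P^+=[0.8432 0.2762; 0.2762 0.9573]
step 3: x^-=[6.2845, 4.9862]  P^-=[1.3998 0.6032; 0.6032 1.1773]  H_jac=[-0.0775 0.0976]  S=[0.1405]  K=[-0.3527; 0.4857]  nu=[-3.0707]  x^+=[7.3675, 3.4949]  P^+=[1.3823 0.6272; 0.6272 1.1442]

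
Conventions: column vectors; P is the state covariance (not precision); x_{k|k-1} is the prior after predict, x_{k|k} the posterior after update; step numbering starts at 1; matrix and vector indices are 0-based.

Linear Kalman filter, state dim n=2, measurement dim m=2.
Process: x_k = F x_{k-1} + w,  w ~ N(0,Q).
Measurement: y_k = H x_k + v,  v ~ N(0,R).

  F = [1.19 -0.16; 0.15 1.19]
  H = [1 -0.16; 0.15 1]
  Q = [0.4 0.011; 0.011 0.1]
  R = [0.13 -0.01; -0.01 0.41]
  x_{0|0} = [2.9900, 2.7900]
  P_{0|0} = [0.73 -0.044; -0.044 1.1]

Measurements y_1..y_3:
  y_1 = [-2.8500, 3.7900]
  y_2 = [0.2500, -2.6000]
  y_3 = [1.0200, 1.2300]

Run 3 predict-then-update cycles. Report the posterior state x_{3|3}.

x_post = [0.8303, 0.7026]

step 1: x^-=[3.1117, 3.7686]  P^-=[1.4787 -0.1294; -0.1294 1.6584]  S=[1.6925 -0.1798; -0.1798 2.0629]  K=[0.8990 0.1232; -0.1502 0.7814]  nu=[-5.3587, -0.4454]  x^+=[-1.7604, 4.2254]  P^+=[0.1194 0.0236; 0.0236 0.3184]
step 2: x^-=[-2.7710, 4.7642]  P^-=[0.5683 0.0045; 0.0045 0.5619]  S=[0.7112 -0.0102; -0.0102 0.9861]  K=[0.7994 0.0993; -0.1118 0.5694]  nu=[3.7833, -6.9486]  x^+=[-0.4369, 0.3847]  P^+=[0.1056 0.0169; 0.0169 0.2320]
step 3: x^-=[-0.5814, 0.3922]  P^-=[0.5491 0.0092; 0.0092 0.4370]  S=[0.6873 0.0114; 0.0114 0.8621]  K=[0.7951 0.0957; -0.0968 0.5098]  nu=[1.6642, 0.9250]  x^+=[0.8303, 0.7026]  P^+=[0.1049 0.0155; 0.0155 0.2076]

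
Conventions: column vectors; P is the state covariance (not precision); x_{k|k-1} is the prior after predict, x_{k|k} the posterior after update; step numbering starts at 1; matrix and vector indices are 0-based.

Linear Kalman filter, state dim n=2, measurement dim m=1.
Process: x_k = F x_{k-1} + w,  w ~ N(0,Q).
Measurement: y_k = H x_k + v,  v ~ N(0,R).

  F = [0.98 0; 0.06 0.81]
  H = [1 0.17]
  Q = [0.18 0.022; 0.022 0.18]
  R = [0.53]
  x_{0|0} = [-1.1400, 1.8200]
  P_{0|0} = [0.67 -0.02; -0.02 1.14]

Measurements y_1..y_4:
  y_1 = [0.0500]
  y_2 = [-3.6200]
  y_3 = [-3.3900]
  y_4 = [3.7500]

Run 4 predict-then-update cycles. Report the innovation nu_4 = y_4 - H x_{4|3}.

innov = [6.3511]

step 1: x^-=[-1.1172, 1.4058]  P^-=[0.8235 0.0455; 0.0455 0.9284]  S=[1.3958]  K=[0.5955; 0.1457]  nu=[0.9282]  x^+=[-0.5644, 1.5410]  P^+=[0.3285 -0.0756; -0.0756 0.8988]
step 2: x^-=[-0.5531, 1.2144]  P^-=[0.4955 -0.0187; -0.0187 0.7635]  S=[1.0412]  K=[0.4728; 0.1067]  nu=[-3.2733]  x^+=[-2.1008, 0.8650]  P^+=[0.2627 -0.0712; -0.0712 0.7517]
step 3: x^-=[-2.0588, 0.5746]  P^-=[0.4323 -0.0191; -0.0191 0.6672]  S=[0.9751]  K=[0.4400; 0.0967]  nu=[-1.4289]  x^+=[-2.6875, 0.4364]  P^+=[0.2435 -0.0606; -0.0606 0.6581]
step 4: x^-=[-2.6338, 0.1922]  P^-=[0.4139 -0.0118; -0.0118 0.6067]  S=[0.9574]  K=[0.4302; 0.0954]  nu=[6.3511]  x^+=[0.0984, 0.7983]  P^+=[0.2367 -0.0511; -0.0511 0.5980]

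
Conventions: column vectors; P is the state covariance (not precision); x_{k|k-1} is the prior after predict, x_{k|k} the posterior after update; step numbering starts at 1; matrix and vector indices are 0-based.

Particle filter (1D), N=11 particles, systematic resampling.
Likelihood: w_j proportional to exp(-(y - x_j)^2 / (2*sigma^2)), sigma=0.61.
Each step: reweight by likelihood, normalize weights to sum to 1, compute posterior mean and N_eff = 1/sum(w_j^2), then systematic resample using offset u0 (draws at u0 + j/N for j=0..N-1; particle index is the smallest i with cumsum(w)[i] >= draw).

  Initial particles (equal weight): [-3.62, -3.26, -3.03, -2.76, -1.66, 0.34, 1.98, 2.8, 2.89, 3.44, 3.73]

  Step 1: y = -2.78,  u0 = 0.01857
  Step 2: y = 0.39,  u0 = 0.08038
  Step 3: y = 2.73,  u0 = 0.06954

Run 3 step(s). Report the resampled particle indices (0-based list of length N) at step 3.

resampled_idx = [0, 1, 2, 3, 4, 5, 6, 7, 8, 9, 10]

step 1: w=[0.1201, 0.2275, 0.2851, 0.3099, 0.0575, 0.0000, 0.0000, 0.0000, 0.0000, 0.0000, 0.0000]  mean=-2.9908  Neff=4.0526  idx=[0, 0, 1, 1, 2, 2, 2, 3, 3, 3, 3]
step 2: w=[0.0001, 0.0001, 0.0024, 0.0024, 0.0215, 0.0215, 0.0215, 0.2327, 0.2327, 0.2327, 0.2327]  mean=-2.7799  Neff=4.5885  idx=[7, 7, 7, 8, 8, 9, 9, 9, 10, 10, 10]
step 3: w=[0.0909, 0.0909, 0.0909, 0.0909, 0.0909, 0.0909, 0.0909, 0.0909, 0.0909, 0.0909, 0.0909]  mean=-2.7600  Neff=11.0000  idx=[0, 1, 2, 3, 4, 5, 6, 7, 8, 9, 10]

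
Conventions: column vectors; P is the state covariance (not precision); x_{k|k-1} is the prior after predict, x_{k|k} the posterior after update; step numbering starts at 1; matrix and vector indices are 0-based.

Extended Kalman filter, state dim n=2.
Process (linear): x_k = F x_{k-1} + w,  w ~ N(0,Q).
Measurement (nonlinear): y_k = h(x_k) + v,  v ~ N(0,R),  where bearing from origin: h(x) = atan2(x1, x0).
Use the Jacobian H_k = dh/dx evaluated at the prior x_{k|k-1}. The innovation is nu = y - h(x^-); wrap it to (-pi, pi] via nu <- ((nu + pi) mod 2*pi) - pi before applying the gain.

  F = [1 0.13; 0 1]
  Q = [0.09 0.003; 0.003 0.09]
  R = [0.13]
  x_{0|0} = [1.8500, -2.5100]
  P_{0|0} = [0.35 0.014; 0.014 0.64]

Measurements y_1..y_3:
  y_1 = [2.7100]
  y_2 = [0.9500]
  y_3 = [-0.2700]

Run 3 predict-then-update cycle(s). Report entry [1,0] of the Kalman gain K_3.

K[1,0] = 0.2414

step 1: x^-=[1.5237, -2.5100]  P^-=[0.4545 0.1002; 0.1002 0.7300]  H_jac=[0.2911 0.1767]  S=[0.2016]  K=[0.7440; 0.7845]  nu=[-2.5480]  x^+=[-0.3720, -4.5090]  P^+=[0.3428 -0.0175; -0.0175 0.6059]
step 2: x^-=[-0.9582, -4.5090]  P^-=[0.4385 0.0643; 0.0643 0.6959]  H_jac=[0.2122 -0.0451]  S=[0.1499]  K=[0.6013; -0.1183]  nu=[2.7302]  x^+=[0.6836, -4.8320]  P^+=[0.3843 0.0749; 0.0749 0.6938]
step 3: x^-=[0.0554, -4.8320]  P^-=[0.5055 0.1681; 0.1681 0.7838]  H_jac=[0.2069 0.0024]  S=[0.1518]  K=[0.6917; 0.2414]  nu=[1.2893]  x^+=[0.9472, -4.5207]  P^+=[0.4329 0.1428; 0.1428 0.7750]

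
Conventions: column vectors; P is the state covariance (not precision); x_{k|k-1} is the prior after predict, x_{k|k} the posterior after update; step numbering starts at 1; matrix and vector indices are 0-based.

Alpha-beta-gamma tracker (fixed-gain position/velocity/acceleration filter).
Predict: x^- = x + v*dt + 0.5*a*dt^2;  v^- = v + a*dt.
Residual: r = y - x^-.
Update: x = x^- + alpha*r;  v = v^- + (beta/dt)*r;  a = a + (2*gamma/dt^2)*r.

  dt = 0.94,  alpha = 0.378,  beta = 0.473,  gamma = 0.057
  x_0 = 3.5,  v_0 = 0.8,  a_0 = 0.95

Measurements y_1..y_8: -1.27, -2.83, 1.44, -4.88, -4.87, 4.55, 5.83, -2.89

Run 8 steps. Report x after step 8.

step 1: x_pred=4.6717  r=-5.9417  x^+=2.4257  v^+=-1.2968  a^+=0.1834
step 2: x_pred=1.2878  r=-4.1178  x^+=-0.2687  v^+=-3.1964  a^+=-0.3479
step 3: x_pred=-3.4271  r=4.8671  x^+=-1.5873  v^+=-1.0743  a^+=0.2801
step 4: x_pred=-2.4735  r=-2.4065  x^+=-3.3831  v^+=-2.0220  a^+=-0.0304
step 5: x_pred=-5.2972  r=0.4272  x^+=-5.1357  v^+=-1.8356  a^+=0.0247
step 6: x_pred=-6.8503  r=11.4003  x^+=-2.5410  v^+=3.9242  a^+=1.4956
step 7: x_pred=1.8085  r=4.0215  x^+=3.3286  v^+=7.3536  a^+=2.0144
step 8: x_pred=11.1310  r=-14.0210  x^+=5.8310  v^+=2.1919  a^+=0.2055

x_post = 5.8310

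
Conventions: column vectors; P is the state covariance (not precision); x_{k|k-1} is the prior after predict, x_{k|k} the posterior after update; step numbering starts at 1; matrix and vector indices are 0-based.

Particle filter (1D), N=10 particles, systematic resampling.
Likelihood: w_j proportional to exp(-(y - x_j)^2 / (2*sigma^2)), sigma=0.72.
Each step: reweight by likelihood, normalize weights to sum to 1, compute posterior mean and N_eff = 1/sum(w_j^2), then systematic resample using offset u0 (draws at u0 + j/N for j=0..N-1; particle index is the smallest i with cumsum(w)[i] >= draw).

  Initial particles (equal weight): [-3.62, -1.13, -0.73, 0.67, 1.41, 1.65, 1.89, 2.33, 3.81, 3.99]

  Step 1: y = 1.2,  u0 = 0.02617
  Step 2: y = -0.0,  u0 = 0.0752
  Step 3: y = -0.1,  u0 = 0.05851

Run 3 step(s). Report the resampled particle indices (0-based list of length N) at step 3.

resampled_idx = [0, 1, 2, 2, 3, 4, 5, 6, 7, 7]

step 1: w=[0.0000, 0.0015, 0.0079, 0.2178, 0.2737, 0.2349, 0.1804, 0.0833, 0.0004, 0.0002]  mean=1.4492  Neff=4.6074  idx=[3, 3, 3, 4, 4, 5, 5, 5, 6, 7]
step 2: w=[0.2601, 0.2601, 0.2601, 0.0589, 0.0589, 0.0290, 0.0290, 0.0290, 0.0128, 0.0021]  mean=0.8617  Neff=4.7054  idx=[0, 0, 1, 1, 1, 2, 2, 2, 4, 7]
step 3: w=[0.1206, 0.1206, 0.1206, 0.1206, 0.1206, 0.1206, 0.1206, 0.1206, 0.0237, 0.0111]  mean=0.6985  Neff=8.5378  idx=[0, 1, 2, 2, 3, 4, 5, 6, 7, 7]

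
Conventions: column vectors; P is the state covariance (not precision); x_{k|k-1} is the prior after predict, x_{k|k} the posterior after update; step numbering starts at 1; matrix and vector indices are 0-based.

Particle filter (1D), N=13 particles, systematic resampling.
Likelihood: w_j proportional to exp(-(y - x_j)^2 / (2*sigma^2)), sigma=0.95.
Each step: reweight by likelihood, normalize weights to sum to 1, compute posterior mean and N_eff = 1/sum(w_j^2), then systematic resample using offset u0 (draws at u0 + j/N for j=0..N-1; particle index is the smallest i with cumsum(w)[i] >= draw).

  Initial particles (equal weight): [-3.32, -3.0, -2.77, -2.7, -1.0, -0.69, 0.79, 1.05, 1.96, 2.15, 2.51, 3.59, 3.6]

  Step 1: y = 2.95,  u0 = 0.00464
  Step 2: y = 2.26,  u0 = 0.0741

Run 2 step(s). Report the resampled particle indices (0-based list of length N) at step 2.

step 1: w=[0.0000, 0.0000, 0.0000, 0.0000, 0.0000, 0.0002, 0.0189, 0.0340, 0.1460, 0.1762, 0.2257, 0.2002, 0.1988]  mean=2.7163  Neff=5.4230  idx=[6, 8, 8, 9, 9, 10, 10, 10, 11, 11, 11, 12, 12]
step 2: w=[0.0337, 0.1062, 0.1062, 0.1109, 0.1109, 0.1079, 0.1079, 0.1079, 0.0419, 0.0419, 0.0419, 0.0413, 0.0413]  mean=2.4811  Neff=10.8803  idx=[1, 2, 2, 3, 4, 4, 5, 6, 7, 7, 9, 11, 12]

resampled_idx = [1, 2, 2, 3, 4, 4, 5, 6, 7, 7, 9, 11, 12]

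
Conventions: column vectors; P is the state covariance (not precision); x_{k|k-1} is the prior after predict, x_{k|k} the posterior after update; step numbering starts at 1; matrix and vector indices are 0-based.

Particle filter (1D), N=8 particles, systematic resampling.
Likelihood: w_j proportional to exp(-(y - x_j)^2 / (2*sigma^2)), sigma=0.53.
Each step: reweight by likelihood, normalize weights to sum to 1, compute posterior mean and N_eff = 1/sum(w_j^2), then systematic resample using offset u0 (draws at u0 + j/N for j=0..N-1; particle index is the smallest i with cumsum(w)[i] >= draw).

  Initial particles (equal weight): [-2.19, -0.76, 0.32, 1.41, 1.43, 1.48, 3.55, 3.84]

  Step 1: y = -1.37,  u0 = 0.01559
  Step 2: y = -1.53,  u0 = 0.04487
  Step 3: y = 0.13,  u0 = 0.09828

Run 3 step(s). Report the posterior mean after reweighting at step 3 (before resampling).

step 1: w=[0.3667, 0.6258, 0.0075, 0.0000, 0.0000, 0.0000, 0.0000, 0.0000]  mean=-1.2762  Neff=1.9007  idx=[0, 0, 0, 1, 1, 1, 1, 1]
step 2: w=[0.1475, 0.1475, 0.1475, 0.1115, 0.1115, 0.1115, 0.1115, 0.1115]  mean=-1.3928  Neff=7.8472  idx=[0, 1, 1, 2, 3, 5, 6, 7]
step 3: w=[0.0001, 0.0001, 0.0001, 0.0001, 0.2499, 0.2499, 0.2499, 0.2499]  mean=-0.7604  Neff=4.0023  idx=[4, 4, 5, 5, 6, 6, 7, 7]

post_mean = -0.7604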